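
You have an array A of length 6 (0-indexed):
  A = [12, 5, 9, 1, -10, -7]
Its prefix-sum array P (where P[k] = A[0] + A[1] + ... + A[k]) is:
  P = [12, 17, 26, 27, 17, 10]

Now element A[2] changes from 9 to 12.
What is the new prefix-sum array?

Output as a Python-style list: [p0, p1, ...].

Answer: [12, 17, 29, 30, 20, 13]

Derivation:
Change: A[2] 9 -> 12, delta = 3
P[k] for k < 2: unchanged (A[2] not included)
P[k] for k >= 2: shift by delta = 3
  P[0] = 12 + 0 = 12
  P[1] = 17 + 0 = 17
  P[2] = 26 + 3 = 29
  P[3] = 27 + 3 = 30
  P[4] = 17 + 3 = 20
  P[5] = 10 + 3 = 13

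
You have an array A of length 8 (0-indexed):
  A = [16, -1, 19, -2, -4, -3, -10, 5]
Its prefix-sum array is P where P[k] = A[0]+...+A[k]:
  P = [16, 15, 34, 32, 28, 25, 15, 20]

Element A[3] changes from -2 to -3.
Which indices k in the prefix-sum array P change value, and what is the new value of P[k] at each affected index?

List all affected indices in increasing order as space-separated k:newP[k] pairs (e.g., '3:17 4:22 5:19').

P[k] = A[0] + ... + A[k]
P[k] includes A[3] iff k >= 3
Affected indices: 3, 4, ..., 7; delta = -1
  P[3]: 32 + -1 = 31
  P[4]: 28 + -1 = 27
  P[5]: 25 + -1 = 24
  P[6]: 15 + -1 = 14
  P[7]: 20 + -1 = 19

Answer: 3:31 4:27 5:24 6:14 7:19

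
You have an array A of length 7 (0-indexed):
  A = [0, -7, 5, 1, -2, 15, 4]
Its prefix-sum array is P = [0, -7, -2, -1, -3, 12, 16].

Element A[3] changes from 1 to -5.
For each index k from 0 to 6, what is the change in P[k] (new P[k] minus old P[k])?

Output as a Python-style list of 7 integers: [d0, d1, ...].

Element change: A[3] 1 -> -5, delta = -6
For k < 3: P[k] unchanged, delta_P[k] = 0
For k >= 3: P[k] shifts by exactly -6
Delta array: [0, 0, 0, -6, -6, -6, -6]

Answer: [0, 0, 0, -6, -6, -6, -6]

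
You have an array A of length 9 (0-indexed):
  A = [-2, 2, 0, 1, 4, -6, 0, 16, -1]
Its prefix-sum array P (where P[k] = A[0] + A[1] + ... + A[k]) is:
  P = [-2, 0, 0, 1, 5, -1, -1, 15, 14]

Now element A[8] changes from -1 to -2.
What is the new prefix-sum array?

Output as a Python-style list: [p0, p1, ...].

Answer: [-2, 0, 0, 1, 5, -1, -1, 15, 13]

Derivation:
Change: A[8] -1 -> -2, delta = -1
P[k] for k < 8: unchanged (A[8] not included)
P[k] for k >= 8: shift by delta = -1
  P[0] = -2 + 0 = -2
  P[1] = 0 + 0 = 0
  P[2] = 0 + 0 = 0
  P[3] = 1 + 0 = 1
  P[4] = 5 + 0 = 5
  P[5] = -1 + 0 = -1
  P[6] = -1 + 0 = -1
  P[7] = 15 + 0 = 15
  P[8] = 14 + -1 = 13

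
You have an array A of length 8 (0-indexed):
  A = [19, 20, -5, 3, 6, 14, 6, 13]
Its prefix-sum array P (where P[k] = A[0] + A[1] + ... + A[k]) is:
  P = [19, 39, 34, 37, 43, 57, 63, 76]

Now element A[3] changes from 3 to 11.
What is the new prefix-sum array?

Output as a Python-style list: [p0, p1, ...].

Answer: [19, 39, 34, 45, 51, 65, 71, 84]

Derivation:
Change: A[3] 3 -> 11, delta = 8
P[k] for k < 3: unchanged (A[3] not included)
P[k] for k >= 3: shift by delta = 8
  P[0] = 19 + 0 = 19
  P[1] = 39 + 0 = 39
  P[2] = 34 + 0 = 34
  P[3] = 37 + 8 = 45
  P[4] = 43 + 8 = 51
  P[5] = 57 + 8 = 65
  P[6] = 63 + 8 = 71
  P[7] = 76 + 8 = 84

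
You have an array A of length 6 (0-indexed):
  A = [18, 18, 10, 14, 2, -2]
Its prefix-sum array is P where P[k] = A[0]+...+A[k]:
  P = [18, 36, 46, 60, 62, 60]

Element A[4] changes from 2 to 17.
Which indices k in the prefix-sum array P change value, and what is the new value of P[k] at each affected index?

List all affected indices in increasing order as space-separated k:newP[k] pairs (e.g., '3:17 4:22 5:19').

Answer: 4:77 5:75

Derivation:
P[k] = A[0] + ... + A[k]
P[k] includes A[4] iff k >= 4
Affected indices: 4, 5, ..., 5; delta = 15
  P[4]: 62 + 15 = 77
  P[5]: 60 + 15 = 75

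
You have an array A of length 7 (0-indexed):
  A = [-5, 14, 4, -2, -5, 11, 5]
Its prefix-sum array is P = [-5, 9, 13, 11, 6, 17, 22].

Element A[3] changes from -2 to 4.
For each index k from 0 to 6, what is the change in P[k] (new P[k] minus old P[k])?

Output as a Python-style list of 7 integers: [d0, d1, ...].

Element change: A[3] -2 -> 4, delta = 6
For k < 3: P[k] unchanged, delta_P[k] = 0
For k >= 3: P[k] shifts by exactly 6
Delta array: [0, 0, 0, 6, 6, 6, 6]

Answer: [0, 0, 0, 6, 6, 6, 6]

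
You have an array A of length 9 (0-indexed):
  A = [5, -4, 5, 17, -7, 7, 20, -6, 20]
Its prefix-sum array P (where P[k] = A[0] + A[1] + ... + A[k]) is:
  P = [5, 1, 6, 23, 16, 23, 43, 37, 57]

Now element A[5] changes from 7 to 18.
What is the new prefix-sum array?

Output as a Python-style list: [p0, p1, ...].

Change: A[5] 7 -> 18, delta = 11
P[k] for k < 5: unchanged (A[5] not included)
P[k] for k >= 5: shift by delta = 11
  P[0] = 5 + 0 = 5
  P[1] = 1 + 0 = 1
  P[2] = 6 + 0 = 6
  P[3] = 23 + 0 = 23
  P[4] = 16 + 0 = 16
  P[5] = 23 + 11 = 34
  P[6] = 43 + 11 = 54
  P[7] = 37 + 11 = 48
  P[8] = 57 + 11 = 68

Answer: [5, 1, 6, 23, 16, 34, 54, 48, 68]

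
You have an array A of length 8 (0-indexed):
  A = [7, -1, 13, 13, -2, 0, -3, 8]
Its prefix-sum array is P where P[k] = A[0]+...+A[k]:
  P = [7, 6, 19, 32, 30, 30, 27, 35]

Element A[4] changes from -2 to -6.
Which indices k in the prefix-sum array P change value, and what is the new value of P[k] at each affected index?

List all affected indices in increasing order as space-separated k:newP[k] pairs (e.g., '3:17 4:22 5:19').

Answer: 4:26 5:26 6:23 7:31

Derivation:
P[k] = A[0] + ... + A[k]
P[k] includes A[4] iff k >= 4
Affected indices: 4, 5, ..., 7; delta = -4
  P[4]: 30 + -4 = 26
  P[5]: 30 + -4 = 26
  P[6]: 27 + -4 = 23
  P[7]: 35 + -4 = 31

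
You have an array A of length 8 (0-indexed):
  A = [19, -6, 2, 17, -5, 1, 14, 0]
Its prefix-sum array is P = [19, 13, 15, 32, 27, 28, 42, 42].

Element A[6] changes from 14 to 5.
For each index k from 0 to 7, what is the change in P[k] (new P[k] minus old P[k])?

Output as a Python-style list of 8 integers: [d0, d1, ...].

Answer: [0, 0, 0, 0, 0, 0, -9, -9]

Derivation:
Element change: A[6] 14 -> 5, delta = -9
For k < 6: P[k] unchanged, delta_P[k] = 0
For k >= 6: P[k] shifts by exactly -9
Delta array: [0, 0, 0, 0, 0, 0, -9, -9]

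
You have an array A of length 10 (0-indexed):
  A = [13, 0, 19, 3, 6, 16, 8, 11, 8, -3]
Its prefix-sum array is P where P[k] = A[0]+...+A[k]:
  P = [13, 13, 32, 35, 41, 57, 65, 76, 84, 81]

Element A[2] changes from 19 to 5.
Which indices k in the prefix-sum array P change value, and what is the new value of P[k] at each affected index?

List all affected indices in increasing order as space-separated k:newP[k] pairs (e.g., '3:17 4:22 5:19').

P[k] = A[0] + ... + A[k]
P[k] includes A[2] iff k >= 2
Affected indices: 2, 3, ..., 9; delta = -14
  P[2]: 32 + -14 = 18
  P[3]: 35 + -14 = 21
  P[4]: 41 + -14 = 27
  P[5]: 57 + -14 = 43
  P[6]: 65 + -14 = 51
  P[7]: 76 + -14 = 62
  P[8]: 84 + -14 = 70
  P[9]: 81 + -14 = 67

Answer: 2:18 3:21 4:27 5:43 6:51 7:62 8:70 9:67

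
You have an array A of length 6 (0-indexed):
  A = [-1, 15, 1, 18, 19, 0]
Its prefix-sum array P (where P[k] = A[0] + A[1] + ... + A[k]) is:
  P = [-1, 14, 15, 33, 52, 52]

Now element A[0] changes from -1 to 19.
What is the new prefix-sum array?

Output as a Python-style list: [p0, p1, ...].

Answer: [19, 34, 35, 53, 72, 72]

Derivation:
Change: A[0] -1 -> 19, delta = 20
P[k] for k < 0: unchanged (A[0] not included)
P[k] for k >= 0: shift by delta = 20
  P[0] = -1 + 20 = 19
  P[1] = 14 + 20 = 34
  P[2] = 15 + 20 = 35
  P[3] = 33 + 20 = 53
  P[4] = 52 + 20 = 72
  P[5] = 52 + 20 = 72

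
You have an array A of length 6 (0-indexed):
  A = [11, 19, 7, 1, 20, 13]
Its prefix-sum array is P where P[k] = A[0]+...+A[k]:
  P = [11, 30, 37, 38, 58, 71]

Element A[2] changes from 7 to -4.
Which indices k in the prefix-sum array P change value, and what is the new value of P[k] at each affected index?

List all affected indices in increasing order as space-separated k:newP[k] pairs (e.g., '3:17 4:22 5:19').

P[k] = A[0] + ... + A[k]
P[k] includes A[2] iff k >= 2
Affected indices: 2, 3, ..., 5; delta = -11
  P[2]: 37 + -11 = 26
  P[3]: 38 + -11 = 27
  P[4]: 58 + -11 = 47
  P[5]: 71 + -11 = 60

Answer: 2:26 3:27 4:47 5:60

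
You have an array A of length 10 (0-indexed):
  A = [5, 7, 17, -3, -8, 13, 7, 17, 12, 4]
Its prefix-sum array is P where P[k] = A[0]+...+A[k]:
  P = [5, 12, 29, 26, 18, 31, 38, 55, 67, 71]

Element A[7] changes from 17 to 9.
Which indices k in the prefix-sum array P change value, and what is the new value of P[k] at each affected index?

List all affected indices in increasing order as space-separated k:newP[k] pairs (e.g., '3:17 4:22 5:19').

P[k] = A[0] + ... + A[k]
P[k] includes A[7] iff k >= 7
Affected indices: 7, 8, ..., 9; delta = -8
  P[7]: 55 + -8 = 47
  P[8]: 67 + -8 = 59
  P[9]: 71 + -8 = 63

Answer: 7:47 8:59 9:63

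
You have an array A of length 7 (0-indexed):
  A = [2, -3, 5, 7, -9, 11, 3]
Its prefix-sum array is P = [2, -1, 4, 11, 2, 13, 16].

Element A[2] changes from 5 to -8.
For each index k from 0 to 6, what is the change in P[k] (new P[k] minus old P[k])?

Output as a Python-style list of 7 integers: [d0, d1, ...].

Element change: A[2] 5 -> -8, delta = -13
For k < 2: P[k] unchanged, delta_P[k] = 0
For k >= 2: P[k] shifts by exactly -13
Delta array: [0, 0, -13, -13, -13, -13, -13]

Answer: [0, 0, -13, -13, -13, -13, -13]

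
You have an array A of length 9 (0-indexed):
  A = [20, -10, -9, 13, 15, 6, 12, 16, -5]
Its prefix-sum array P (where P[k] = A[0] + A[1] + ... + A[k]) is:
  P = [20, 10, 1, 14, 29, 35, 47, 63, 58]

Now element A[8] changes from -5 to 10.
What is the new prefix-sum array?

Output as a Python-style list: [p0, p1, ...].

Change: A[8] -5 -> 10, delta = 15
P[k] for k < 8: unchanged (A[8] not included)
P[k] for k >= 8: shift by delta = 15
  P[0] = 20 + 0 = 20
  P[1] = 10 + 0 = 10
  P[2] = 1 + 0 = 1
  P[3] = 14 + 0 = 14
  P[4] = 29 + 0 = 29
  P[5] = 35 + 0 = 35
  P[6] = 47 + 0 = 47
  P[7] = 63 + 0 = 63
  P[8] = 58 + 15 = 73

Answer: [20, 10, 1, 14, 29, 35, 47, 63, 73]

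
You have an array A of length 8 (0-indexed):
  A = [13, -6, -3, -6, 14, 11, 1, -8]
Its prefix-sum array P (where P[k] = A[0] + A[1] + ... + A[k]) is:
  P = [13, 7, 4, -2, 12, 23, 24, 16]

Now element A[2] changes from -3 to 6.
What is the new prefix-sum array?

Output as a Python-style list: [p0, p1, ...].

Answer: [13, 7, 13, 7, 21, 32, 33, 25]

Derivation:
Change: A[2] -3 -> 6, delta = 9
P[k] for k < 2: unchanged (A[2] not included)
P[k] for k >= 2: shift by delta = 9
  P[0] = 13 + 0 = 13
  P[1] = 7 + 0 = 7
  P[2] = 4 + 9 = 13
  P[3] = -2 + 9 = 7
  P[4] = 12 + 9 = 21
  P[5] = 23 + 9 = 32
  P[6] = 24 + 9 = 33
  P[7] = 16 + 9 = 25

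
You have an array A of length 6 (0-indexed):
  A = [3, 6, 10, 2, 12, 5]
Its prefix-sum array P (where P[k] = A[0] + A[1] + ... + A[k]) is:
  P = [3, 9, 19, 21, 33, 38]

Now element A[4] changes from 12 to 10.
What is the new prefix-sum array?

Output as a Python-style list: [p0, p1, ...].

Change: A[4] 12 -> 10, delta = -2
P[k] for k < 4: unchanged (A[4] not included)
P[k] for k >= 4: shift by delta = -2
  P[0] = 3 + 0 = 3
  P[1] = 9 + 0 = 9
  P[2] = 19 + 0 = 19
  P[3] = 21 + 0 = 21
  P[4] = 33 + -2 = 31
  P[5] = 38 + -2 = 36

Answer: [3, 9, 19, 21, 31, 36]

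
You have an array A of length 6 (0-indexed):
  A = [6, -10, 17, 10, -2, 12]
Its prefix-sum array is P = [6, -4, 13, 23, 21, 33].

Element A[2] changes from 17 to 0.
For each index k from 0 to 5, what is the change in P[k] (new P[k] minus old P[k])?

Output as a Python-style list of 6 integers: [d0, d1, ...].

Answer: [0, 0, -17, -17, -17, -17]

Derivation:
Element change: A[2] 17 -> 0, delta = -17
For k < 2: P[k] unchanged, delta_P[k] = 0
For k >= 2: P[k] shifts by exactly -17
Delta array: [0, 0, -17, -17, -17, -17]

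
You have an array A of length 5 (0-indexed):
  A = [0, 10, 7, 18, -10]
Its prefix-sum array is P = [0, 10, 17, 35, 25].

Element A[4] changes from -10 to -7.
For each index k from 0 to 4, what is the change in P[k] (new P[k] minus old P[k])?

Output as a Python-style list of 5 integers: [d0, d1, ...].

Element change: A[4] -10 -> -7, delta = 3
For k < 4: P[k] unchanged, delta_P[k] = 0
For k >= 4: P[k] shifts by exactly 3
Delta array: [0, 0, 0, 0, 3]

Answer: [0, 0, 0, 0, 3]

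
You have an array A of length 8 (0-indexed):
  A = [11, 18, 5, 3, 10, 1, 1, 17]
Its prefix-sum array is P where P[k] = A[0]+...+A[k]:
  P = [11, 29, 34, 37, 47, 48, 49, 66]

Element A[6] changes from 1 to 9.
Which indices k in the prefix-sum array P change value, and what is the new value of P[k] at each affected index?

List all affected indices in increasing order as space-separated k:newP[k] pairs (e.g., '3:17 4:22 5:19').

Answer: 6:57 7:74

Derivation:
P[k] = A[0] + ... + A[k]
P[k] includes A[6] iff k >= 6
Affected indices: 6, 7, ..., 7; delta = 8
  P[6]: 49 + 8 = 57
  P[7]: 66 + 8 = 74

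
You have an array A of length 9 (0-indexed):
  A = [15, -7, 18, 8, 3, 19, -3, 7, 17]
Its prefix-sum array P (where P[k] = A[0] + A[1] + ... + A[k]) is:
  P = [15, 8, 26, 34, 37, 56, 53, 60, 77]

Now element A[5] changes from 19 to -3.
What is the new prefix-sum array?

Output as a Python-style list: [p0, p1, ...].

Answer: [15, 8, 26, 34, 37, 34, 31, 38, 55]

Derivation:
Change: A[5] 19 -> -3, delta = -22
P[k] for k < 5: unchanged (A[5] not included)
P[k] for k >= 5: shift by delta = -22
  P[0] = 15 + 0 = 15
  P[1] = 8 + 0 = 8
  P[2] = 26 + 0 = 26
  P[3] = 34 + 0 = 34
  P[4] = 37 + 0 = 37
  P[5] = 56 + -22 = 34
  P[6] = 53 + -22 = 31
  P[7] = 60 + -22 = 38
  P[8] = 77 + -22 = 55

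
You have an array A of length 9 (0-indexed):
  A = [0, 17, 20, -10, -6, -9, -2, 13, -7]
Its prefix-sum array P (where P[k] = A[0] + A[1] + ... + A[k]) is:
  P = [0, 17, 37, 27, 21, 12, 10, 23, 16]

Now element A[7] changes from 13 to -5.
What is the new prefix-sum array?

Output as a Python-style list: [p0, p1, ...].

Change: A[7] 13 -> -5, delta = -18
P[k] for k < 7: unchanged (A[7] not included)
P[k] for k >= 7: shift by delta = -18
  P[0] = 0 + 0 = 0
  P[1] = 17 + 0 = 17
  P[2] = 37 + 0 = 37
  P[3] = 27 + 0 = 27
  P[4] = 21 + 0 = 21
  P[5] = 12 + 0 = 12
  P[6] = 10 + 0 = 10
  P[7] = 23 + -18 = 5
  P[8] = 16 + -18 = -2

Answer: [0, 17, 37, 27, 21, 12, 10, 5, -2]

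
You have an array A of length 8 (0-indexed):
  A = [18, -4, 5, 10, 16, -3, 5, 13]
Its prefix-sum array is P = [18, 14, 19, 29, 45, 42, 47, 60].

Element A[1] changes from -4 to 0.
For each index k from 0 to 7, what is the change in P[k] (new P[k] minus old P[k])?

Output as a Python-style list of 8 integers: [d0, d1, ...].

Answer: [0, 4, 4, 4, 4, 4, 4, 4]

Derivation:
Element change: A[1] -4 -> 0, delta = 4
For k < 1: P[k] unchanged, delta_P[k] = 0
For k >= 1: P[k] shifts by exactly 4
Delta array: [0, 4, 4, 4, 4, 4, 4, 4]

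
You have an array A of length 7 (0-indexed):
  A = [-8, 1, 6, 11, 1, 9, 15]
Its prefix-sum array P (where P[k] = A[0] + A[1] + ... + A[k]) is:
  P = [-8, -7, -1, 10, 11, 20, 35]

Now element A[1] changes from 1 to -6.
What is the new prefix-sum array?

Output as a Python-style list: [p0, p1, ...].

Change: A[1] 1 -> -6, delta = -7
P[k] for k < 1: unchanged (A[1] not included)
P[k] for k >= 1: shift by delta = -7
  P[0] = -8 + 0 = -8
  P[1] = -7 + -7 = -14
  P[2] = -1 + -7 = -8
  P[3] = 10 + -7 = 3
  P[4] = 11 + -7 = 4
  P[5] = 20 + -7 = 13
  P[6] = 35 + -7 = 28

Answer: [-8, -14, -8, 3, 4, 13, 28]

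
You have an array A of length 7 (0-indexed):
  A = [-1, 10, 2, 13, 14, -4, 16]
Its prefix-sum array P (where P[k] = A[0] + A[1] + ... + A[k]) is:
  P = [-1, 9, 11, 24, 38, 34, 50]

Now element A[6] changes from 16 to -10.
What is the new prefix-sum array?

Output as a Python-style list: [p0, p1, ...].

Answer: [-1, 9, 11, 24, 38, 34, 24]

Derivation:
Change: A[6] 16 -> -10, delta = -26
P[k] for k < 6: unchanged (A[6] not included)
P[k] for k >= 6: shift by delta = -26
  P[0] = -1 + 0 = -1
  P[1] = 9 + 0 = 9
  P[2] = 11 + 0 = 11
  P[3] = 24 + 0 = 24
  P[4] = 38 + 0 = 38
  P[5] = 34 + 0 = 34
  P[6] = 50 + -26 = 24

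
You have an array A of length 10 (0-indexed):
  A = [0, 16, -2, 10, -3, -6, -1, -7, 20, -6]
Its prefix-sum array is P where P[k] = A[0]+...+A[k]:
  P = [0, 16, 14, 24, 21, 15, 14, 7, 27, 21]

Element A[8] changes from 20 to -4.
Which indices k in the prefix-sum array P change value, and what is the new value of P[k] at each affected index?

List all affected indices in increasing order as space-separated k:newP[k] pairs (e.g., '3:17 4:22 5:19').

P[k] = A[0] + ... + A[k]
P[k] includes A[8] iff k >= 8
Affected indices: 8, 9, ..., 9; delta = -24
  P[8]: 27 + -24 = 3
  P[9]: 21 + -24 = -3

Answer: 8:3 9:-3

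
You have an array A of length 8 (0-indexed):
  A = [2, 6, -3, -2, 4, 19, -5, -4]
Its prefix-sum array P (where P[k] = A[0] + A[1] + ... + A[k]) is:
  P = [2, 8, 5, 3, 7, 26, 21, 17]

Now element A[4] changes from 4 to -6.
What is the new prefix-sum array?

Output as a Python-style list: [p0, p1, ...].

Answer: [2, 8, 5, 3, -3, 16, 11, 7]

Derivation:
Change: A[4] 4 -> -6, delta = -10
P[k] for k < 4: unchanged (A[4] not included)
P[k] for k >= 4: shift by delta = -10
  P[0] = 2 + 0 = 2
  P[1] = 8 + 0 = 8
  P[2] = 5 + 0 = 5
  P[3] = 3 + 0 = 3
  P[4] = 7 + -10 = -3
  P[5] = 26 + -10 = 16
  P[6] = 21 + -10 = 11
  P[7] = 17 + -10 = 7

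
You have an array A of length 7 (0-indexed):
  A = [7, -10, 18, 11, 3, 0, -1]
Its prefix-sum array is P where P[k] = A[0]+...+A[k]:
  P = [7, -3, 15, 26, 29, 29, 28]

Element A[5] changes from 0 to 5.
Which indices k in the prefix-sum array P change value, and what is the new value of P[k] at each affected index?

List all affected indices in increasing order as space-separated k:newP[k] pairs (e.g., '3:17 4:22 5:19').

P[k] = A[0] + ... + A[k]
P[k] includes A[5] iff k >= 5
Affected indices: 5, 6, ..., 6; delta = 5
  P[5]: 29 + 5 = 34
  P[6]: 28 + 5 = 33

Answer: 5:34 6:33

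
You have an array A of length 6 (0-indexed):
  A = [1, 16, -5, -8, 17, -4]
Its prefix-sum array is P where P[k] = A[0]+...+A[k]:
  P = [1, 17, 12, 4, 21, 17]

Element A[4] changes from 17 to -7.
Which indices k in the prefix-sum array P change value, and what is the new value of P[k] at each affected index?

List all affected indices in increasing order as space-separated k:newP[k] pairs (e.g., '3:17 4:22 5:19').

Answer: 4:-3 5:-7

Derivation:
P[k] = A[0] + ... + A[k]
P[k] includes A[4] iff k >= 4
Affected indices: 4, 5, ..., 5; delta = -24
  P[4]: 21 + -24 = -3
  P[5]: 17 + -24 = -7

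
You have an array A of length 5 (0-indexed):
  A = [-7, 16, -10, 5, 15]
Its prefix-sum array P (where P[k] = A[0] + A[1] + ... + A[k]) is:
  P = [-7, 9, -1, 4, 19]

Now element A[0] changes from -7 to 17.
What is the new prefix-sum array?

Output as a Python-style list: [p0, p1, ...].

Change: A[0] -7 -> 17, delta = 24
P[k] for k < 0: unchanged (A[0] not included)
P[k] for k >= 0: shift by delta = 24
  P[0] = -7 + 24 = 17
  P[1] = 9 + 24 = 33
  P[2] = -1 + 24 = 23
  P[3] = 4 + 24 = 28
  P[4] = 19 + 24 = 43

Answer: [17, 33, 23, 28, 43]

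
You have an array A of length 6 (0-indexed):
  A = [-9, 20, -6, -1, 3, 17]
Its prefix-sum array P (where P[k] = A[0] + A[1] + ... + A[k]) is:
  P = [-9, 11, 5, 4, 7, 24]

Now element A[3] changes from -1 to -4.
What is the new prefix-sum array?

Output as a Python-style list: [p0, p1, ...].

Answer: [-9, 11, 5, 1, 4, 21]

Derivation:
Change: A[3] -1 -> -4, delta = -3
P[k] for k < 3: unchanged (A[3] not included)
P[k] for k >= 3: shift by delta = -3
  P[0] = -9 + 0 = -9
  P[1] = 11 + 0 = 11
  P[2] = 5 + 0 = 5
  P[3] = 4 + -3 = 1
  P[4] = 7 + -3 = 4
  P[5] = 24 + -3 = 21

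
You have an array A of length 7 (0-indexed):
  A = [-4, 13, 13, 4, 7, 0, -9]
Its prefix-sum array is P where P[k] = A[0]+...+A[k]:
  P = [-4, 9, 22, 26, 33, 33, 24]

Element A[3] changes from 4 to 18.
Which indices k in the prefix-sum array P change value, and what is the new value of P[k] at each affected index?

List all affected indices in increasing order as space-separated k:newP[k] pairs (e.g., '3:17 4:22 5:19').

Answer: 3:40 4:47 5:47 6:38

Derivation:
P[k] = A[0] + ... + A[k]
P[k] includes A[3] iff k >= 3
Affected indices: 3, 4, ..., 6; delta = 14
  P[3]: 26 + 14 = 40
  P[4]: 33 + 14 = 47
  P[5]: 33 + 14 = 47
  P[6]: 24 + 14 = 38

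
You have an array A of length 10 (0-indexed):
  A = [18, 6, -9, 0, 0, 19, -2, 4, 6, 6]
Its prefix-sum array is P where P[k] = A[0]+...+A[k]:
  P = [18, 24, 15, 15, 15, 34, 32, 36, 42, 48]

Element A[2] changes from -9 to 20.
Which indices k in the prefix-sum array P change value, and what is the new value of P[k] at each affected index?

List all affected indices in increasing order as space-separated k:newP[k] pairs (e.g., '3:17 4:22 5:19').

P[k] = A[0] + ... + A[k]
P[k] includes A[2] iff k >= 2
Affected indices: 2, 3, ..., 9; delta = 29
  P[2]: 15 + 29 = 44
  P[3]: 15 + 29 = 44
  P[4]: 15 + 29 = 44
  P[5]: 34 + 29 = 63
  P[6]: 32 + 29 = 61
  P[7]: 36 + 29 = 65
  P[8]: 42 + 29 = 71
  P[9]: 48 + 29 = 77

Answer: 2:44 3:44 4:44 5:63 6:61 7:65 8:71 9:77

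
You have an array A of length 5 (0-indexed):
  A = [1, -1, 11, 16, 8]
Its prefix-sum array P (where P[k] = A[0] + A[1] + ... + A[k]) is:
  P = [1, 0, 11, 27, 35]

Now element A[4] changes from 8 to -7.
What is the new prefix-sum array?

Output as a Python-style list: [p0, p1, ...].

Change: A[4] 8 -> -7, delta = -15
P[k] for k < 4: unchanged (A[4] not included)
P[k] for k >= 4: shift by delta = -15
  P[0] = 1 + 0 = 1
  P[1] = 0 + 0 = 0
  P[2] = 11 + 0 = 11
  P[3] = 27 + 0 = 27
  P[4] = 35 + -15 = 20

Answer: [1, 0, 11, 27, 20]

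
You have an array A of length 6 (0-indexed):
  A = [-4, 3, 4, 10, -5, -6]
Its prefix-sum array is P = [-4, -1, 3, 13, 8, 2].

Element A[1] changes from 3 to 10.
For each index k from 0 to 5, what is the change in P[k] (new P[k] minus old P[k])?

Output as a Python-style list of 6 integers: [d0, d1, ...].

Answer: [0, 7, 7, 7, 7, 7]

Derivation:
Element change: A[1] 3 -> 10, delta = 7
For k < 1: P[k] unchanged, delta_P[k] = 0
For k >= 1: P[k] shifts by exactly 7
Delta array: [0, 7, 7, 7, 7, 7]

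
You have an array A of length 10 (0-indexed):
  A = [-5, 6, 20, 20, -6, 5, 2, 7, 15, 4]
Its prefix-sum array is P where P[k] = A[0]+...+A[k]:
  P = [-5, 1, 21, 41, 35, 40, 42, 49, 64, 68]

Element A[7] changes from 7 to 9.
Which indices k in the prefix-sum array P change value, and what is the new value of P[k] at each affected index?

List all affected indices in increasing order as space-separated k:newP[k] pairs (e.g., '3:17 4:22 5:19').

Answer: 7:51 8:66 9:70

Derivation:
P[k] = A[0] + ... + A[k]
P[k] includes A[7] iff k >= 7
Affected indices: 7, 8, ..., 9; delta = 2
  P[7]: 49 + 2 = 51
  P[8]: 64 + 2 = 66
  P[9]: 68 + 2 = 70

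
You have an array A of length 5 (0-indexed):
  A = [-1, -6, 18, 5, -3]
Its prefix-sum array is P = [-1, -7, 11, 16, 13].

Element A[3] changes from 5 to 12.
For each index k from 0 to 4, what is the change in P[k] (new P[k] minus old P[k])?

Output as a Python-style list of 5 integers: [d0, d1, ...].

Element change: A[3] 5 -> 12, delta = 7
For k < 3: P[k] unchanged, delta_P[k] = 0
For k >= 3: P[k] shifts by exactly 7
Delta array: [0, 0, 0, 7, 7]

Answer: [0, 0, 0, 7, 7]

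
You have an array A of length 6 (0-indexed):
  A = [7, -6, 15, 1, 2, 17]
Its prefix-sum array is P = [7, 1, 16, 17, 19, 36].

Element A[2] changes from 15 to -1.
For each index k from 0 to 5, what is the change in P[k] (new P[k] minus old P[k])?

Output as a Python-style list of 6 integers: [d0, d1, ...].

Element change: A[2] 15 -> -1, delta = -16
For k < 2: P[k] unchanged, delta_P[k] = 0
For k >= 2: P[k] shifts by exactly -16
Delta array: [0, 0, -16, -16, -16, -16]

Answer: [0, 0, -16, -16, -16, -16]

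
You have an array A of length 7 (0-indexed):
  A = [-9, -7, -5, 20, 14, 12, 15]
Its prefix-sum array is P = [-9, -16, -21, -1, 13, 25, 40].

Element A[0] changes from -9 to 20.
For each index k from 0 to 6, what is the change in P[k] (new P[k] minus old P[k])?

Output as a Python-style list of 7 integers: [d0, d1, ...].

Element change: A[0] -9 -> 20, delta = 29
For k < 0: P[k] unchanged, delta_P[k] = 0
For k >= 0: P[k] shifts by exactly 29
Delta array: [29, 29, 29, 29, 29, 29, 29]

Answer: [29, 29, 29, 29, 29, 29, 29]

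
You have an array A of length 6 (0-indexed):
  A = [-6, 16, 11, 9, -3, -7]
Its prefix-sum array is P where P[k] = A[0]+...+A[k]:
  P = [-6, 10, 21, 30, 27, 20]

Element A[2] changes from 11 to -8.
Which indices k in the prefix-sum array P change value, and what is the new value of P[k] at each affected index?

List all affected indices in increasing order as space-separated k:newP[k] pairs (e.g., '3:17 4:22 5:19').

Answer: 2:2 3:11 4:8 5:1

Derivation:
P[k] = A[0] + ... + A[k]
P[k] includes A[2] iff k >= 2
Affected indices: 2, 3, ..., 5; delta = -19
  P[2]: 21 + -19 = 2
  P[3]: 30 + -19 = 11
  P[4]: 27 + -19 = 8
  P[5]: 20 + -19 = 1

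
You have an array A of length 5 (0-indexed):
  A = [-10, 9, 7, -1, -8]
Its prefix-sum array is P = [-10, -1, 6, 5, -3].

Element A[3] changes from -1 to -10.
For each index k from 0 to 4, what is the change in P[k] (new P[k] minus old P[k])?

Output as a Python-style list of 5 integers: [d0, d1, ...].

Answer: [0, 0, 0, -9, -9]

Derivation:
Element change: A[3] -1 -> -10, delta = -9
For k < 3: P[k] unchanged, delta_P[k] = 0
For k >= 3: P[k] shifts by exactly -9
Delta array: [0, 0, 0, -9, -9]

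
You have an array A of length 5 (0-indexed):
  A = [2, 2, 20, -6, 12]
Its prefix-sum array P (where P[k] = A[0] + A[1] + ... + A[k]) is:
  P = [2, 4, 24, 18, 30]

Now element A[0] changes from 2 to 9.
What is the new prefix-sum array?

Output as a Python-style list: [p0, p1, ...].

Change: A[0] 2 -> 9, delta = 7
P[k] for k < 0: unchanged (A[0] not included)
P[k] for k >= 0: shift by delta = 7
  P[0] = 2 + 7 = 9
  P[1] = 4 + 7 = 11
  P[2] = 24 + 7 = 31
  P[3] = 18 + 7 = 25
  P[4] = 30 + 7 = 37

Answer: [9, 11, 31, 25, 37]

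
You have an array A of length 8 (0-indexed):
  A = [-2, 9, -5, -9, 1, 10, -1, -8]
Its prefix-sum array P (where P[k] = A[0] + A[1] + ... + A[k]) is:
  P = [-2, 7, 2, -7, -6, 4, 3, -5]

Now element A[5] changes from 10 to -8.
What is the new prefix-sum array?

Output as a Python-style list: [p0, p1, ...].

Answer: [-2, 7, 2, -7, -6, -14, -15, -23]

Derivation:
Change: A[5] 10 -> -8, delta = -18
P[k] for k < 5: unchanged (A[5] not included)
P[k] for k >= 5: shift by delta = -18
  P[0] = -2 + 0 = -2
  P[1] = 7 + 0 = 7
  P[2] = 2 + 0 = 2
  P[3] = -7 + 0 = -7
  P[4] = -6 + 0 = -6
  P[5] = 4 + -18 = -14
  P[6] = 3 + -18 = -15
  P[7] = -5 + -18 = -23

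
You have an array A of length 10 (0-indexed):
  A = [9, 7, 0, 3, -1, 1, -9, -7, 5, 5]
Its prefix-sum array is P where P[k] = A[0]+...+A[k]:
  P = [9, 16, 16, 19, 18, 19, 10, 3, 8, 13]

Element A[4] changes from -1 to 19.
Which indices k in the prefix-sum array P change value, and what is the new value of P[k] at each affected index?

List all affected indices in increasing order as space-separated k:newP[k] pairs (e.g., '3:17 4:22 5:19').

P[k] = A[0] + ... + A[k]
P[k] includes A[4] iff k >= 4
Affected indices: 4, 5, ..., 9; delta = 20
  P[4]: 18 + 20 = 38
  P[5]: 19 + 20 = 39
  P[6]: 10 + 20 = 30
  P[7]: 3 + 20 = 23
  P[8]: 8 + 20 = 28
  P[9]: 13 + 20 = 33

Answer: 4:38 5:39 6:30 7:23 8:28 9:33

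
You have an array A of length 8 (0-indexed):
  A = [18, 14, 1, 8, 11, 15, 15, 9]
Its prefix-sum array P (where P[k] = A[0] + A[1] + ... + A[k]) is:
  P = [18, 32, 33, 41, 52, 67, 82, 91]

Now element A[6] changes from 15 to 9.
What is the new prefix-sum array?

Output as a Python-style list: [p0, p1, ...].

Change: A[6] 15 -> 9, delta = -6
P[k] for k < 6: unchanged (A[6] not included)
P[k] for k >= 6: shift by delta = -6
  P[0] = 18 + 0 = 18
  P[1] = 32 + 0 = 32
  P[2] = 33 + 0 = 33
  P[3] = 41 + 0 = 41
  P[4] = 52 + 0 = 52
  P[5] = 67 + 0 = 67
  P[6] = 82 + -6 = 76
  P[7] = 91 + -6 = 85

Answer: [18, 32, 33, 41, 52, 67, 76, 85]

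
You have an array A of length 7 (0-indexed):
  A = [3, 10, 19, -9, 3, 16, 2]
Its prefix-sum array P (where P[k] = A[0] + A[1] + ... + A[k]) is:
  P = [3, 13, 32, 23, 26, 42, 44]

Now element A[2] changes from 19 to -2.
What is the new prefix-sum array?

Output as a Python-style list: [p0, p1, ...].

Change: A[2] 19 -> -2, delta = -21
P[k] for k < 2: unchanged (A[2] not included)
P[k] for k >= 2: shift by delta = -21
  P[0] = 3 + 0 = 3
  P[1] = 13 + 0 = 13
  P[2] = 32 + -21 = 11
  P[3] = 23 + -21 = 2
  P[4] = 26 + -21 = 5
  P[5] = 42 + -21 = 21
  P[6] = 44 + -21 = 23

Answer: [3, 13, 11, 2, 5, 21, 23]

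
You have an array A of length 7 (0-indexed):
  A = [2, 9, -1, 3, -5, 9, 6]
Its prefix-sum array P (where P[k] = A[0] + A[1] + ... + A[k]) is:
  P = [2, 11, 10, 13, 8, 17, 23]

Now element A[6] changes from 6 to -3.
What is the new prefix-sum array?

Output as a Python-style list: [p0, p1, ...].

Change: A[6] 6 -> -3, delta = -9
P[k] for k < 6: unchanged (A[6] not included)
P[k] for k >= 6: shift by delta = -9
  P[0] = 2 + 0 = 2
  P[1] = 11 + 0 = 11
  P[2] = 10 + 0 = 10
  P[3] = 13 + 0 = 13
  P[4] = 8 + 0 = 8
  P[5] = 17 + 0 = 17
  P[6] = 23 + -9 = 14

Answer: [2, 11, 10, 13, 8, 17, 14]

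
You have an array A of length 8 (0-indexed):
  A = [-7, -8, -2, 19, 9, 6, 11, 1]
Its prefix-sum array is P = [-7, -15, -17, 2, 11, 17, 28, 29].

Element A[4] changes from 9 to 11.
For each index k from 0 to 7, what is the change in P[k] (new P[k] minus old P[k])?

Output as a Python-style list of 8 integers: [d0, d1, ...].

Element change: A[4] 9 -> 11, delta = 2
For k < 4: P[k] unchanged, delta_P[k] = 0
For k >= 4: P[k] shifts by exactly 2
Delta array: [0, 0, 0, 0, 2, 2, 2, 2]

Answer: [0, 0, 0, 0, 2, 2, 2, 2]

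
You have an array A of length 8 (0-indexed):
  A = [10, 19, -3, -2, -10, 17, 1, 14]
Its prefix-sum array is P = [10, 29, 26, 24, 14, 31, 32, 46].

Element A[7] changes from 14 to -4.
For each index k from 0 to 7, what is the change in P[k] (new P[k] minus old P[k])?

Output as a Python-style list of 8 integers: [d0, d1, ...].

Element change: A[7] 14 -> -4, delta = -18
For k < 7: P[k] unchanged, delta_P[k] = 0
For k >= 7: P[k] shifts by exactly -18
Delta array: [0, 0, 0, 0, 0, 0, 0, -18]

Answer: [0, 0, 0, 0, 0, 0, 0, -18]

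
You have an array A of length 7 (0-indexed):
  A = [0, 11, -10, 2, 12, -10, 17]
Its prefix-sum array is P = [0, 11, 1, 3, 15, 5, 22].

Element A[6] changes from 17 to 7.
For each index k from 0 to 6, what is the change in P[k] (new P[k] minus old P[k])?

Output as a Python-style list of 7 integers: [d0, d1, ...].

Element change: A[6] 17 -> 7, delta = -10
For k < 6: P[k] unchanged, delta_P[k] = 0
For k >= 6: P[k] shifts by exactly -10
Delta array: [0, 0, 0, 0, 0, 0, -10]

Answer: [0, 0, 0, 0, 0, 0, -10]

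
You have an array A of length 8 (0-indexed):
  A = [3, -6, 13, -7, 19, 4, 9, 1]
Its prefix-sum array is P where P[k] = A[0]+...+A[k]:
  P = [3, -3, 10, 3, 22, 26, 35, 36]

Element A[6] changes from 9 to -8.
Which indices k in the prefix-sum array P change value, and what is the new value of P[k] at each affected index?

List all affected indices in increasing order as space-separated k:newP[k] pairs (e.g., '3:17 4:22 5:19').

Answer: 6:18 7:19

Derivation:
P[k] = A[0] + ... + A[k]
P[k] includes A[6] iff k >= 6
Affected indices: 6, 7, ..., 7; delta = -17
  P[6]: 35 + -17 = 18
  P[7]: 36 + -17 = 19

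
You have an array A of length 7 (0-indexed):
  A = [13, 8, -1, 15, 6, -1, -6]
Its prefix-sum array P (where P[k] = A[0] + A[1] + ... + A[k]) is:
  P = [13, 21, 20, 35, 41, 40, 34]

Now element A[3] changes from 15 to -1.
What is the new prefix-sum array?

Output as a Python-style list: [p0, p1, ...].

Change: A[3] 15 -> -1, delta = -16
P[k] for k < 3: unchanged (A[3] not included)
P[k] for k >= 3: shift by delta = -16
  P[0] = 13 + 0 = 13
  P[1] = 21 + 0 = 21
  P[2] = 20 + 0 = 20
  P[3] = 35 + -16 = 19
  P[4] = 41 + -16 = 25
  P[5] = 40 + -16 = 24
  P[6] = 34 + -16 = 18

Answer: [13, 21, 20, 19, 25, 24, 18]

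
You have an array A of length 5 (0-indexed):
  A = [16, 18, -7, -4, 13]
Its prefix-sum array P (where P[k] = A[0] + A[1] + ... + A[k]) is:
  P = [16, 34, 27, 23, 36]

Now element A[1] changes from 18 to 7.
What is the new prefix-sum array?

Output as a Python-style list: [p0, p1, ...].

Change: A[1] 18 -> 7, delta = -11
P[k] for k < 1: unchanged (A[1] not included)
P[k] for k >= 1: shift by delta = -11
  P[0] = 16 + 0 = 16
  P[1] = 34 + -11 = 23
  P[2] = 27 + -11 = 16
  P[3] = 23 + -11 = 12
  P[4] = 36 + -11 = 25

Answer: [16, 23, 16, 12, 25]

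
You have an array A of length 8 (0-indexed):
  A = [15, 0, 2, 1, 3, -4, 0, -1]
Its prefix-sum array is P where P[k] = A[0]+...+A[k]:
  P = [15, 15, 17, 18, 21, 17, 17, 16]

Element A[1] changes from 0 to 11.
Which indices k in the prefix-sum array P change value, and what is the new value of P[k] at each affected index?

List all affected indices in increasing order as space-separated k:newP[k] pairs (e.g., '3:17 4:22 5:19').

P[k] = A[0] + ... + A[k]
P[k] includes A[1] iff k >= 1
Affected indices: 1, 2, ..., 7; delta = 11
  P[1]: 15 + 11 = 26
  P[2]: 17 + 11 = 28
  P[3]: 18 + 11 = 29
  P[4]: 21 + 11 = 32
  P[5]: 17 + 11 = 28
  P[6]: 17 + 11 = 28
  P[7]: 16 + 11 = 27

Answer: 1:26 2:28 3:29 4:32 5:28 6:28 7:27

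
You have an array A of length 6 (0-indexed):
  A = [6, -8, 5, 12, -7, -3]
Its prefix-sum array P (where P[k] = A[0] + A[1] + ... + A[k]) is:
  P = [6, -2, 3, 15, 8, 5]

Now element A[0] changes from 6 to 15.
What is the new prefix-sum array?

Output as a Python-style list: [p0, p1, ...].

Change: A[0] 6 -> 15, delta = 9
P[k] for k < 0: unchanged (A[0] not included)
P[k] for k >= 0: shift by delta = 9
  P[0] = 6 + 9 = 15
  P[1] = -2 + 9 = 7
  P[2] = 3 + 9 = 12
  P[3] = 15 + 9 = 24
  P[4] = 8 + 9 = 17
  P[5] = 5 + 9 = 14

Answer: [15, 7, 12, 24, 17, 14]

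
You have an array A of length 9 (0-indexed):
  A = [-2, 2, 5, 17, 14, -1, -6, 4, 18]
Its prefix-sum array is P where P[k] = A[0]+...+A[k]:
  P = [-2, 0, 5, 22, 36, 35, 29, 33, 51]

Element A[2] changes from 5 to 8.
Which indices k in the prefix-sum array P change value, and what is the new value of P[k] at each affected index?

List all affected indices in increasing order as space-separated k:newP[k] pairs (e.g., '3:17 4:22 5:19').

P[k] = A[0] + ... + A[k]
P[k] includes A[2] iff k >= 2
Affected indices: 2, 3, ..., 8; delta = 3
  P[2]: 5 + 3 = 8
  P[3]: 22 + 3 = 25
  P[4]: 36 + 3 = 39
  P[5]: 35 + 3 = 38
  P[6]: 29 + 3 = 32
  P[7]: 33 + 3 = 36
  P[8]: 51 + 3 = 54

Answer: 2:8 3:25 4:39 5:38 6:32 7:36 8:54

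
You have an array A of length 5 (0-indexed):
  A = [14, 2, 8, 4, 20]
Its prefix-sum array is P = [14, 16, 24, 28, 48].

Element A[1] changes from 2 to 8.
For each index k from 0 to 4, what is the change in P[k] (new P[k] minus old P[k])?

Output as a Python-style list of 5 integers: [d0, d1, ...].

Element change: A[1] 2 -> 8, delta = 6
For k < 1: P[k] unchanged, delta_P[k] = 0
For k >= 1: P[k] shifts by exactly 6
Delta array: [0, 6, 6, 6, 6]

Answer: [0, 6, 6, 6, 6]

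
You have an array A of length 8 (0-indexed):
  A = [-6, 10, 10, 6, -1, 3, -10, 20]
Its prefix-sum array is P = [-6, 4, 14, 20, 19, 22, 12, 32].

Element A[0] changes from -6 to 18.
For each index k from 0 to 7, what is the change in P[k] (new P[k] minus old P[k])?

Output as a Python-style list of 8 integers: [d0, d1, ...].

Answer: [24, 24, 24, 24, 24, 24, 24, 24]

Derivation:
Element change: A[0] -6 -> 18, delta = 24
For k < 0: P[k] unchanged, delta_P[k] = 0
For k >= 0: P[k] shifts by exactly 24
Delta array: [24, 24, 24, 24, 24, 24, 24, 24]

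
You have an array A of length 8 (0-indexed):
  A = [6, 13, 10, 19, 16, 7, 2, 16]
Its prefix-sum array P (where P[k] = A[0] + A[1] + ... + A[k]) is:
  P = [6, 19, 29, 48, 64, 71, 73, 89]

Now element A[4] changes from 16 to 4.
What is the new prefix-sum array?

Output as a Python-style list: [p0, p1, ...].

Answer: [6, 19, 29, 48, 52, 59, 61, 77]

Derivation:
Change: A[4] 16 -> 4, delta = -12
P[k] for k < 4: unchanged (A[4] not included)
P[k] for k >= 4: shift by delta = -12
  P[0] = 6 + 0 = 6
  P[1] = 19 + 0 = 19
  P[2] = 29 + 0 = 29
  P[3] = 48 + 0 = 48
  P[4] = 64 + -12 = 52
  P[5] = 71 + -12 = 59
  P[6] = 73 + -12 = 61
  P[7] = 89 + -12 = 77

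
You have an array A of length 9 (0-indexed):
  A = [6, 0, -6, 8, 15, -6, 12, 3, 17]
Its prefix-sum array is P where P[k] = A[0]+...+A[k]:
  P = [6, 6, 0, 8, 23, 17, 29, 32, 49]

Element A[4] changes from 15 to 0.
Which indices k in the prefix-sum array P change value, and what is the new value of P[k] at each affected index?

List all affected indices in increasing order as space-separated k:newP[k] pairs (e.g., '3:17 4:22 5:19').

Answer: 4:8 5:2 6:14 7:17 8:34

Derivation:
P[k] = A[0] + ... + A[k]
P[k] includes A[4] iff k >= 4
Affected indices: 4, 5, ..., 8; delta = -15
  P[4]: 23 + -15 = 8
  P[5]: 17 + -15 = 2
  P[6]: 29 + -15 = 14
  P[7]: 32 + -15 = 17
  P[8]: 49 + -15 = 34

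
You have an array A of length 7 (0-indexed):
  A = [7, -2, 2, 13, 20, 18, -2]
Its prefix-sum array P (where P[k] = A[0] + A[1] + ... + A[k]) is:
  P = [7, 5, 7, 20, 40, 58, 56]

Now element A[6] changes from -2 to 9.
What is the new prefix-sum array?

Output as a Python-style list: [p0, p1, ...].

Change: A[6] -2 -> 9, delta = 11
P[k] for k < 6: unchanged (A[6] not included)
P[k] for k >= 6: shift by delta = 11
  P[0] = 7 + 0 = 7
  P[1] = 5 + 0 = 5
  P[2] = 7 + 0 = 7
  P[3] = 20 + 0 = 20
  P[4] = 40 + 0 = 40
  P[5] = 58 + 0 = 58
  P[6] = 56 + 11 = 67

Answer: [7, 5, 7, 20, 40, 58, 67]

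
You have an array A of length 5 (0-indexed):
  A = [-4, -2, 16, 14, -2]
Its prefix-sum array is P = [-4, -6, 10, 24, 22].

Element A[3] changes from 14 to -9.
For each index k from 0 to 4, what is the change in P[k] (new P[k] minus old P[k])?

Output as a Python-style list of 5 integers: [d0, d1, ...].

Answer: [0, 0, 0, -23, -23]

Derivation:
Element change: A[3] 14 -> -9, delta = -23
For k < 3: P[k] unchanged, delta_P[k] = 0
For k >= 3: P[k] shifts by exactly -23
Delta array: [0, 0, 0, -23, -23]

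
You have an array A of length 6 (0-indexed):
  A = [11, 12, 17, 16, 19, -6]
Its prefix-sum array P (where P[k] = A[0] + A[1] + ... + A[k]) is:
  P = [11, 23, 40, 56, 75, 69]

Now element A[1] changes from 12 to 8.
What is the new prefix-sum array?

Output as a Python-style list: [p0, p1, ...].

Change: A[1] 12 -> 8, delta = -4
P[k] for k < 1: unchanged (A[1] not included)
P[k] for k >= 1: shift by delta = -4
  P[0] = 11 + 0 = 11
  P[1] = 23 + -4 = 19
  P[2] = 40 + -4 = 36
  P[3] = 56 + -4 = 52
  P[4] = 75 + -4 = 71
  P[5] = 69 + -4 = 65

Answer: [11, 19, 36, 52, 71, 65]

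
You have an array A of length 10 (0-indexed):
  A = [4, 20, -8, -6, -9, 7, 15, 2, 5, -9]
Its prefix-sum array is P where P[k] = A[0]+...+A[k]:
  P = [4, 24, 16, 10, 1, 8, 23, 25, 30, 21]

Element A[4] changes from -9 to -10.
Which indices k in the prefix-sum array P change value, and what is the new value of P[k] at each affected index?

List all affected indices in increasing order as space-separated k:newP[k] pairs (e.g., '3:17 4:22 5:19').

Answer: 4:0 5:7 6:22 7:24 8:29 9:20

Derivation:
P[k] = A[0] + ... + A[k]
P[k] includes A[4] iff k >= 4
Affected indices: 4, 5, ..., 9; delta = -1
  P[4]: 1 + -1 = 0
  P[5]: 8 + -1 = 7
  P[6]: 23 + -1 = 22
  P[7]: 25 + -1 = 24
  P[8]: 30 + -1 = 29
  P[9]: 21 + -1 = 20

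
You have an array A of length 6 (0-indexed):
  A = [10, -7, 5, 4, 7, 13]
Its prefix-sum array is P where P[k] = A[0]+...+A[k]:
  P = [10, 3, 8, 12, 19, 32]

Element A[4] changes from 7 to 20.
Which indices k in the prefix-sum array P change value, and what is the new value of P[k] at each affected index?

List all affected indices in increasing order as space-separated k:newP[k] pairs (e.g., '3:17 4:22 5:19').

P[k] = A[0] + ... + A[k]
P[k] includes A[4] iff k >= 4
Affected indices: 4, 5, ..., 5; delta = 13
  P[4]: 19 + 13 = 32
  P[5]: 32 + 13 = 45

Answer: 4:32 5:45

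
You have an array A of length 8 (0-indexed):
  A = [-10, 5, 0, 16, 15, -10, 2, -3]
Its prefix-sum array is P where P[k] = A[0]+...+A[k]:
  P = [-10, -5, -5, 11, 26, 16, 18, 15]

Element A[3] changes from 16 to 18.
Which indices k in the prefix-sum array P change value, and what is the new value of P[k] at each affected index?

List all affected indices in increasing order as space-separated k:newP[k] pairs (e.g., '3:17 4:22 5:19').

Answer: 3:13 4:28 5:18 6:20 7:17

Derivation:
P[k] = A[0] + ... + A[k]
P[k] includes A[3] iff k >= 3
Affected indices: 3, 4, ..., 7; delta = 2
  P[3]: 11 + 2 = 13
  P[4]: 26 + 2 = 28
  P[5]: 16 + 2 = 18
  P[6]: 18 + 2 = 20
  P[7]: 15 + 2 = 17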